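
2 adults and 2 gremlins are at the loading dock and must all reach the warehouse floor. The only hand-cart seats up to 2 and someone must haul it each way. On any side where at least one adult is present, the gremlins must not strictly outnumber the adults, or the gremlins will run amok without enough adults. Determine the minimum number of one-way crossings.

5

Counting alone: each trip to the warehouse floor takes at most 2 across and each return brings at least 1 back, so after t trips out (and t−1 returns) at most 2t − (t−1) of the 4 are across; that first reaches 4 at t = 3, so at least 5 crossings are needed.
The plan below uses exactly 5 crossings, so it is optimal:
1. 2 gremlins → the warehouse floor.  (the loading dock: 2A 0G; the warehouse floor: 0A 2G)
2. 1 gremlin ← the loading dock.  (the loading dock: 2A 1G; the warehouse floor: 0A 1G)
3. 2 adults → the warehouse floor.  (the loading dock: 0A 1G; the warehouse floor: 2A 1G)
4. 1 gremlin ← the loading dock.  (the loading dock: 0A 2G; the warehouse floor: 2A 0G)
5. 2 gremlins → the warehouse floor.  (the loading dock: 0A 0G; the warehouse floor: 2A 2G)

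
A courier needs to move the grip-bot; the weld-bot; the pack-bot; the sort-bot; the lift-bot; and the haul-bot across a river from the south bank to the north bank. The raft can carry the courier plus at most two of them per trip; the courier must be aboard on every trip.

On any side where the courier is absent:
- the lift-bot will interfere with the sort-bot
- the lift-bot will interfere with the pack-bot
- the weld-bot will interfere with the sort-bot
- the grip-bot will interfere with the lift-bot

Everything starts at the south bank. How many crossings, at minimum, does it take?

7

Counting alone: the courier can take at most 2 across per trip to the north bank, so moving all 6 needs at least 3 loaded trips out, with a return between consecutive ones — at least 5 crossings.
The safety rule pushes this higher. Following every safe sequence of crossings, the most of the 6 that can be at the north bank as the raft arrives there on crossing 5 is 5 — never all 6.
So no plan with fewer than 7 crossings exists, and this one achieves 7:
1. Courier goes to the north bank with the lift-bot and the weld-bot.
2. Courier goes back to the south bank alone.
3. Courier goes to the north bank with the haul-bot.
4. Courier goes back to the south bank alone.
5. Courier goes to the north bank with the grip-bot and the pack-bot.
6. Courier goes back to the south bank with the lift-bot.
7. Courier goes to the north bank with the lift-bot and the sort-bot.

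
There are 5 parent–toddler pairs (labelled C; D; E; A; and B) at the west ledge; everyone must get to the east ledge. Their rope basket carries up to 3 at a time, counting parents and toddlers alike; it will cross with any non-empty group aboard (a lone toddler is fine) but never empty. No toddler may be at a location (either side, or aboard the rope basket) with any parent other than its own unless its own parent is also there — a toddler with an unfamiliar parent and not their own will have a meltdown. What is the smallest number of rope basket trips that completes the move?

Counting alone: each trip to the east ledge takes at most 3 across and each return brings at least 1 back, so after t trips out (and t−1 returns) at most 3t − (t−1) of the 10 are across; that first reaches 10 at t = 5, so at least 9 crossings are needed.
The safety rule pushes this higher. Following every safe sequence of crossings, the most of the 10 that can be at the east ledge as the rope basket arrives there on crossing 9 is 9 — never all 10.
So no plan with fewer than 11 crossings exists, and this one achieves 11:
1. parent C and toddler C cross → the east ledge.
2. parent C crosses ← the west ledge.
3. toddler A, toddler D, and toddler E cross → the east ledge.
4. toddler C crosses ← the west ledge.
5. parent A, parent D, and parent E cross → the east ledge.
6. parent D and toddler D cross ← the west ledge.
7. parent B, parent C, and parent D cross → the east ledge.
8. toddler E crosses ← the west ledge.
9. toddler C and toddler D cross → the east ledge.
10. toddler C crosses ← the west ledge.
11. toddler B, toddler C, and toddler E cross → the east ledge.

11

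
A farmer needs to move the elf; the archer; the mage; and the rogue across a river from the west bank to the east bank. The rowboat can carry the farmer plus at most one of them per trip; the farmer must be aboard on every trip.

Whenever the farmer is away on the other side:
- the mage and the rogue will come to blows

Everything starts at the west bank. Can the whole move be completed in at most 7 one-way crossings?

Yes — this plan uses 7 crossings (≤ 7):
1. Farmer goes to the east bank with the mage.
2. Farmer goes back to the west bank alone.
3. Farmer goes to the east bank with the elf.
4. Farmer goes back to the west bank alone.
5. Farmer goes to the east bank with the archer.
6. Farmer goes back to the west bank alone.
7. Farmer goes to the east bank with the rogue.

Yes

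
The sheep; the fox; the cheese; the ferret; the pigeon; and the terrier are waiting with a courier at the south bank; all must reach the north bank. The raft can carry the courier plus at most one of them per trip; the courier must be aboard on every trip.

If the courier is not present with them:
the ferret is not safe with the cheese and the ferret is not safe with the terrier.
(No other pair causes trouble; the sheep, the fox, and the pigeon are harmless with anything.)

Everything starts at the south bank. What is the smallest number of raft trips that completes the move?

Counting alone: the courier can take at most 1 across per trip to the north bank, so moving all 6 needs at least 6 loaded trips out, with a return between consecutive ones — at least 11 crossings.
The safety rule pushes this higher. Following every safe sequence of crossings, the most of the 6 that can be at the north bank as the raft arrives there on crossing 11 is 5 — never all 6.
So no plan with fewer than 13 crossings exists, and this one achieves 13:
1. Courier goes to the north bank with the ferret.  [the south bank: the cheese, the fox, the pigeon, the sheep, the terrier | the north bank: the ferret]
2. Courier goes back to the south bank alone.  [the south bank: the cheese, the fox, the pigeon, the sheep, the terrier | the north bank: the ferret]
3. Courier goes to the north bank with the sheep.  [the south bank: the cheese, the fox, the pigeon, the terrier | the north bank: the ferret, the sheep]
4. Courier goes back to the south bank alone.  [the south bank: the cheese, the fox, the pigeon, the terrier | the north bank: the ferret, the sheep]
5. Courier goes to the north bank with the fox.  [the south bank: the cheese, the pigeon, the terrier | the north bank: the ferret, the fox, the sheep]
6. Courier goes back to the south bank alone.  [the south bank: the cheese, the pigeon, the terrier | the north bank: the ferret, the fox, the sheep]
7. Courier goes to the north bank with the cheese.  [the south bank: the pigeon, the terrier | the north bank: the cheese, the ferret, the fox, the sheep]
8. Courier goes back to the south bank with the ferret.  [the south bank: the ferret, the pigeon, the terrier | the north bank: the cheese, the fox, the sheep]
9. Courier goes to the north bank with the terrier.  [the south bank: the ferret, the pigeon | the north bank: the cheese, the fox, the sheep, the terrier]
10. Courier goes back to the south bank alone.  [the south bank: the ferret, the pigeon | the north bank: the cheese, the fox, the sheep, the terrier]
11. Courier goes to the north bank with the pigeon.  [the south bank: the ferret | the north bank: the cheese, the fox, the pigeon, the sheep, the terrier]
12. Courier goes back to the south bank alone.  [the south bank: the ferret | the north bank: the cheese, the fox, the pigeon, the sheep, the terrier]
13. Courier goes to the north bank with the ferret.  [the south bank: — | the north bank: the cheese, the ferret, the fox, the pigeon, the sheep, the terrier]

13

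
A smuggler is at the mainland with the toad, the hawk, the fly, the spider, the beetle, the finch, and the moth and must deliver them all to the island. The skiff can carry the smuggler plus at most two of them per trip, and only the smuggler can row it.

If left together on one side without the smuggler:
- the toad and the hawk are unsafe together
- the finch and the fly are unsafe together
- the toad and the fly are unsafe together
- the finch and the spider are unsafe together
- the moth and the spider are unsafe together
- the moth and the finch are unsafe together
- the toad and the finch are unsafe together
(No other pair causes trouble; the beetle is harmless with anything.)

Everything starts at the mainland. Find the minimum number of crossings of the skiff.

impossible

Whatever the first load, the items left behind include a forbidden pair without the smuggler. No opening move is safe, so no plan exists.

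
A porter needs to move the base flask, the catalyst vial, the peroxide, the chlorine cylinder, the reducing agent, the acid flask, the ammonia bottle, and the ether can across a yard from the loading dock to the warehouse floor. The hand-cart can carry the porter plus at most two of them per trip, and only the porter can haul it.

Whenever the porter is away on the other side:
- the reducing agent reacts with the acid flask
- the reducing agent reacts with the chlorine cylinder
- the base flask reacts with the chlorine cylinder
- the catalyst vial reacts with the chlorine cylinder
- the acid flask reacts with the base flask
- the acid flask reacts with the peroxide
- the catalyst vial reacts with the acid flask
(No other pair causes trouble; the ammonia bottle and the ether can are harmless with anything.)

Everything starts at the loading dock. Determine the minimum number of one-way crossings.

9

Counting alone: the porter can take at most 2 across per trip to the warehouse floor, so moving all 8 needs at least 4 loaded trips out, with a return between consecutive ones — at least 7 crossings.
The safety rule pushes this higher. Following every safe sequence of crossings, the most of the 8 that can be at the warehouse floor as the hand-cart arrives there on crossing 7 is 6 — never all 8.
So no plan with fewer than 9 crossings exists, and this one achieves 9:
1. Porter goes to the warehouse floor with the acid flask and the chlorine cylinder.  [the loading dock: the ammonia bottle, the base flask, the catalyst vial, the ether can, the peroxide, the reducing agent | the warehouse floor: the acid flask, the chlorine cylinder]
2. Porter goes back to the loading dock alone.  [the loading dock: the ammonia bottle, the base flask, the catalyst vial, the ether can, the peroxide, the reducing agent | the warehouse floor: the acid flask, the chlorine cylinder]
3. Porter goes to the warehouse floor with the base flask and the catalyst vial.  [the loading dock: the ammonia bottle, the ether can, the peroxide, the reducing agent | the warehouse floor: the acid flask, the base flask, the catalyst vial, the chlorine cylinder]
4. Porter goes back to the loading dock with the acid flask and the chlorine cylinder.  [the loading dock: the acid flask, the ammonia bottle, the chlorine cylinder, the ether can, the peroxide, the reducing agent | the warehouse floor: the base flask, the catalyst vial]
5. Porter goes to the warehouse floor with the peroxide and the reducing agent.  [the loading dock: the acid flask, the ammonia bottle, the chlorine cylinder, the ether can | the warehouse floor: the base flask, the catalyst vial, the peroxide, the reducing agent]
6. Porter goes back to the loading dock alone.  [the loading dock: the acid flask, the ammonia bottle, the chlorine cylinder, the ether can | the warehouse floor: the base flask, the catalyst vial, the peroxide, the reducing agent]
7. Porter goes to the warehouse floor with the ammonia bottle and the ether can.  [the loading dock: the acid flask, the chlorine cylinder | the warehouse floor: the ammonia bottle, the base flask, the catalyst vial, the ether can, the peroxide, the reducing agent]
8. Porter goes back to the loading dock alone.  [the loading dock: the acid flask, the chlorine cylinder | the warehouse floor: the ammonia bottle, the base flask, the catalyst vial, the ether can, the peroxide, the reducing agent]
9. Porter goes to the warehouse floor with the acid flask and the chlorine cylinder.  [the loading dock: — | the warehouse floor: the acid flask, the ammonia bottle, the base flask, the catalyst vial, the chlorine cylinder, the ether can, the peroxide, the reducing agent]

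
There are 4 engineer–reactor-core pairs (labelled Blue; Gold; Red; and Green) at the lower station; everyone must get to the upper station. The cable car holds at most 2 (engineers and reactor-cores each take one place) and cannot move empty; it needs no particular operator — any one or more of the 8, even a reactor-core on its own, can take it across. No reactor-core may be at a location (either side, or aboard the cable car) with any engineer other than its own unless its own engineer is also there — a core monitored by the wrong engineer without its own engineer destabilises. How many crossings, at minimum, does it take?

Following every safe sequence of crossings from the start, the most of the 8 that can be at the upper station as the cable car arrives there on crossings 1, 3, 5 is 2, 3, 4 respectively; the best ever achieved is 4 of 8.
From crossing 7 on, no configuration arises that was not already reachable earlier: only 44 distinct safe configurations (who is on which side, and where the cable car is) can ever be reached, none of them has everyone across, and every continuation just revisits them. So no valid plan exists.

impossible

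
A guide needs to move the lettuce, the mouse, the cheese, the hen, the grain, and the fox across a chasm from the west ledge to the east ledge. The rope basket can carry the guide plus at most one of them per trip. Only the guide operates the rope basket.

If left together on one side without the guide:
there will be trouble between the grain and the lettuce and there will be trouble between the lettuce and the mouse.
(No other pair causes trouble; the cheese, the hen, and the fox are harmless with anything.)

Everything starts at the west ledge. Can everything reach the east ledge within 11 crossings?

No

Counting alone: the guide can take at most 1 across per trip to the east ledge, so moving all 6 needs at least 6 loaded trips out, with a return between consecutive ones — at least 11 crossings.
The safety rule pushes this higher. Following every safe sequence of crossings, the most of the 6 that can be at the east ledge as the rope basket arrives there on crossing 11 is 5 — never all 6.
So the move cannot be finished within 11 crossings. (The shortest complete plan takes 13:)
1. Guide goes to the east ledge with the lettuce.
2. Guide goes back to the west ledge alone.
3. Guide goes to the east ledge with the mouse.
4. Guide goes back to the west ledge with the lettuce.
5. Guide goes to the east ledge with the grain.
6. Guide goes back to the west ledge alone.
7. Guide goes to the east ledge with the cheese.
8. Guide goes back to the west ledge alone.
9. Guide goes to the east ledge with the hen.
10. Guide goes back to the west ledge alone.
11. Guide goes to the east ledge with the fox.
12. Guide goes back to the west ledge alone.
13. Guide goes to the east ledge with the lettuce.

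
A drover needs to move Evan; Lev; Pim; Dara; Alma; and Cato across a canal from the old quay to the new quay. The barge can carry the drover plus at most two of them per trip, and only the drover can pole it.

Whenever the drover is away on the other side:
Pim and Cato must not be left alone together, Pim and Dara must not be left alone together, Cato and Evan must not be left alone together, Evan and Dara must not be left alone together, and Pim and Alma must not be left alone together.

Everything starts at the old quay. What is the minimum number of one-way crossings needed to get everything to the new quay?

7

Counting alone: the drover can take at most 2 across per trip to the new quay, so moving all 6 needs at least 3 loaded trips out, with a return between consecutive ones — at least 5 crossings.
The safety rule pushes this higher. Following every safe sequence of crossings, the most of the 6 that can be at the new quay as the barge arrives there on crossing 5 is 5 — never all 6.
So no plan with fewer than 7 crossings exists, and this one achieves 7:
1. Drover goes to the new quay with Evan and Pim.
2. Drover goes back to the old quay alone.
3. Drover goes to the new quay with Dara and Lev.
4. Drover goes back to the old quay with Evan and Pim.
5. Drover goes to the new quay with Alma and Cato.
6. Drover goes back to the old quay alone.
7. Drover goes to the new quay with Evan and Pim.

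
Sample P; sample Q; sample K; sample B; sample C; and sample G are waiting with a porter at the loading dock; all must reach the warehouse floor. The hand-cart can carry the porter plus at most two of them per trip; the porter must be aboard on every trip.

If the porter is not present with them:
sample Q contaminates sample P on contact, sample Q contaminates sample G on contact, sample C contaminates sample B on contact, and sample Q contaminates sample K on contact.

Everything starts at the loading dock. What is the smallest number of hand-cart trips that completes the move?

7

Counting alone: the porter can take at most 2 across per trip to the warehouse floor, so moving all 6 needs at least 3 loaded trips out, with a return between consecutive ones — at least 5 crossings.
The safety rule pushes this higher. Following every safe sequence of crossings, the most of the 6 that can be at the warehouse floor as the hand-cart arrives there on crossing 5 is 5 — never all 6.
So no plan with fewer than 7 crossings exists, and this one achieves 7:
1. Porter goes to the warehouse floor with sample B and sample Q.  [the loading dock: sample C, sample G, sample K, sample P | the warehouse floor: sample B, sample Q]
2. Porter goes back to the loading dock alone.  [the loading dock: sample C, sample G, sample K, sample P | the warehouse floor: sample B, sample Q]
3. Porter goes to the warehouse floor with sample P.  [the loading dock: sample C, sample G, sample K | the warehouse floor: sample B, sample P, sample Q]
4. Porter goes back to the loading dock with sample Q.  [the loading dock: sample C, sample G, sample K, sample Q | the warehouse floor: sample B, sample P]
5. Porter goes to the warehouse floor with sample G and sample K.  [the loading dock: sample C, sample Q | the warehouse floor: sample B, sample G, sample K, sample P]
6. Porter goes back to the loading dock alone.  [the loading dock: sample C, sample Q | the warehouse floor: sample B, sample G, sample K, sample P]
7. Porter goes to the warehouse floor with sample C and sample Q.  [the loading dock: — | the warehouse floor: sample B, sample C, sample G, sample K, sample P, sample Q]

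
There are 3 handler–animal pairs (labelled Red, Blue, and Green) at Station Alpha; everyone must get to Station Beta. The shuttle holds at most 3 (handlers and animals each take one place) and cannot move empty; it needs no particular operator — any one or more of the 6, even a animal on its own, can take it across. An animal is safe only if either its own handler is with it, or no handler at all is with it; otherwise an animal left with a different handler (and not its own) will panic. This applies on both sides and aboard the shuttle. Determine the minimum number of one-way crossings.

Counting alone: each trip to Station Beta takes at most 3 across and each return brings at least 1 back, so after t trips out (and t−1 returns) at most 3t − (t−1) of the 6 are across; that first reaches 6 at t = 3, so at least 5 crossings are needed.
The plan below uses exactly 5 crossings, so it is optimal:
1. animal Red and handler Red cross → Station Beta.
2. handler Red crosses ← Station Alpha.
3. handler Blue, handler Green, and handler Red cross → Station Beta.
4. animal Red crosses ← Station Alpha.
5. animal Blue, animal Green, and animal Red cross → Station Beta.

5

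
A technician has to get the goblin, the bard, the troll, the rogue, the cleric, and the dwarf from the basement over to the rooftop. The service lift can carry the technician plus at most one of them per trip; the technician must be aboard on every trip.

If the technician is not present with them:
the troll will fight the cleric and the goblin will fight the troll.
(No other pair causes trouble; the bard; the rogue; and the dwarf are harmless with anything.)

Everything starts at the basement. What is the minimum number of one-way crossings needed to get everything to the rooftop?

Counting alone: the technician can take at most 1 across per trip to the rooftop, so moving all 6 needs at least 6 loaded trips out, with a return between consecutive ones — at least 11 crossings.
The safety rule pushes this higher. Following every safe sequence of crossings, the most of the 6 that can be at the rooftop as the service lift arrives there on crossing 11 is 5 — never all 6.
So no plan with fewer than 13 crossings exists, and this one achieves 13:
1. Technician goes to the rooftop with the troll.  [the basement: the bard, the cleric, the dwarf, the goblin, the rogue | the rooftop: the troll]
2. Technician goes back to the basement alone.  [the basement: the bard, the cleric, the dwarf, the goblin, the rogue | the rooftop: the troll]
3. Technician goes to the rooftop with the goblin.  [the basement: the bard, the cleric, the dwarf, the rogue | the rooftop: the goblin, the troll]
4. Technician goes back to the basement with the troll.  [the basement: the bard, the cleric, the dwarf, the rogue, the troll | the rooftop: the goblin]
5. Technician goes to the rooftop with the cleric.  [the basement: the bard, the dwarf, the rogue, the troll | the rooftop: the cleric, the goblin]
6. Technician goes back to the basement alone.  [the basement: the bard, the dwarf, the rogue, the troll | the rooftop: the cleric, the goblin]
7. Technician goes to the rooftop with the bard.  [the basement: the dwarf, the rogue, the troll | the rooftop: the bard, the cleric, the goblin]
8. Technician goes back to the basement alone.  [the basement: the dwarf, the rogue, the troll | the rooftop: the bard, the cleric, the goblin]
9. Technician goes to the rooftop with the rogue.  [the basement: the dwarf, the troll | the rooftop: the bard, the cleric, the goblin, the rogue]
10. Technician goes back to the basement alone.  [the basement: the dwarf, the troll | the rooftop: the bard, the cleric, the goblin, the rogue]
11. Technician goes to the rooftop with the dwarf.  [the basement: the troll | the rooftop: the bard, the cleric, the dwarf, the goblin, the rogue]
12. Technician goes back to the basement alone.  [the basement: the troll | the rooftop: the bard, the cleric, the dwarf, the goblin, the rogue]
13. Technician goes to the rooftop with the troll.  [the basement: — | the rooftop: the bard, the cleric, the dwarf, the goblin, the rogue, the troll]

13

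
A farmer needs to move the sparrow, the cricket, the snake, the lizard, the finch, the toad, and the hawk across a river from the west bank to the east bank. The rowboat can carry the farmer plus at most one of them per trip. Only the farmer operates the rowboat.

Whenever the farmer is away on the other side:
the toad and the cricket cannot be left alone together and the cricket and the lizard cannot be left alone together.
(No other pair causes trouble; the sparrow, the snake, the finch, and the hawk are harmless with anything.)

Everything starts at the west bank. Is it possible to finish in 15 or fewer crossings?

Yes

Yes — this plan uses 15 crossings (≤ 15):
1. Farmer goes to the east bank with the cricket.  [the west bank: the finch, the hawk, the lizard, the snake, the sparrow, the toad | the east bank: the cricket]
2. Farmer goes back to the west bank alone.  [the west bank: the finch, the hawk, the lizard, the snake, the sparrow, the toad | the east bank: the cricket]
3. Farmer goes to the east bank with the sparrow.  [the west bank: the finch, the hawk, the lizard, the snake, the toad | the east bank: the cricket, the sparrow]
4. Farmer goes back to the west bank alone.  [the west bank: the finch, the hawk, the lizard, the snake, the toad | the east bank: the cricket, the sparrow]
5. Farmer goes to the east bank with the snake.  [the west bank: the finch, the hawk, the lizard, the toad | the east bank: the cricket, the snake, the sparrow]
6. Farmer goes back to the west bank alone.  [the west bank: the finch, the hawk, the lizard, the toad | the east bank: the cricket, the snake, the sparrow]
7. Farmer goes to the east bank with the lizard.  [the west bank: the finch, the hawk, the toad | the east bank: the cricket, the lizard, the snake, the sparrow]
8. Farmer goes back to the west bank with the cricket.  [the west bank: the cricket, the finch, the hawk, the toad | the east bank: the lizard, the snake, the sparrow]
9. Farmer goes to the east bank with the toad.  [the west bank: the cricket, the finch, the hawk | the east bank: the lizard, the snake, the sparrow, the toad]
10. Farmer goes back to the west bank alone.  [the west bank: the cricket, the finch, the hawk | the east bank: the lizard, the snake, the sparrow, the toad]
11. Farmer goes to the east bank with the finch.  [the west bank: the cricket, the hawk | the east bank: the finch, the lizard, the snake, the sparrow, the toad]
12. Farmer goes back to the west bank alone.  [the west bank: the cricket, the hawk | the east bank: the finch, the lizard, the snake, the sparrow, the toad]
13. Farmer goes to the east bank with the hawk.  [the west bank: the cricket | the east bank: the finch, the hawk, the lizard, the snake, the sparrow, the toad]
14. Farmer goes back to the west bank alone.  [the west bank: the cricket | the east bank: the finch, the hawk, the lizard, the snake, the sparrow, the toad]
15. Farmer goes to the east bank with the cricket.  [the west bank: — | the east bank: the cricket, the finch, the hawk, the lizard, the snake, the sparrow, the toad]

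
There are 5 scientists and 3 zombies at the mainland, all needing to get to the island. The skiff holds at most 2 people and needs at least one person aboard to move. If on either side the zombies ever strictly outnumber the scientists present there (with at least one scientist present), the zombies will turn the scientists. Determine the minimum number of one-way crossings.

13

Counting alone: each trip to the island takes at most 2 across and each return brings at least 1 back, so after t trips out (and t−1 returns) at most 2t − (t−1) of the 8 are across; that first reaches 8 at t = 7, so at least 13 crossings are needed.
The plan below uses exactly 13 crossings, so it is optimal:
1. 2 zombies → the island.  (the mainland: 5S 1Z; the island: 0S 2Z)
2. 1 zombie ← the mainland.  (the mainland: 5S 2Z; the island: 0S 1Z)
3. 2 zombies → the island.  (the mainland: 5S 0Z; the island: 0S 3Z)
4. 1 zombie ← the mainland.  (the mainland: 5S 1Z; the island: 0S 2Z)
5. 2 scientists → the island.  (the mainland: 3S 1Z; the island: 2S 2Z)
6. 1 zombie ← the mainland.  (the mainland: 3S 2Z; the island: 2S 1Z)
7. 1 scientist and 1 zombie → the island.  (the mainland: 2S 1Z; the island: 3S 2Z)
8. 1 zombie ← the mainland.  (the mainland: 2S 2Z; the island: 3S 1Z)
9. 2 zombies → the island.  (the mainland: 2S 0Z; the island: 3S 3Z)
10. 1 zombie ← the mainland.  (the mainland: 2S 1Z; the island: 3S 2Z)
11. 1 scientist and 1 zombie → the island.  (the mainland: 1S 0Z; the island: 4S 3Z)
12. 1 zombie ← the mainland.  (the mainland: 1S 1Z; the island: 4S 2Z)
13. 1 scientist and 1 zombie → the island.  (the mainland: 0S 0Z; the island: 5S 3Z)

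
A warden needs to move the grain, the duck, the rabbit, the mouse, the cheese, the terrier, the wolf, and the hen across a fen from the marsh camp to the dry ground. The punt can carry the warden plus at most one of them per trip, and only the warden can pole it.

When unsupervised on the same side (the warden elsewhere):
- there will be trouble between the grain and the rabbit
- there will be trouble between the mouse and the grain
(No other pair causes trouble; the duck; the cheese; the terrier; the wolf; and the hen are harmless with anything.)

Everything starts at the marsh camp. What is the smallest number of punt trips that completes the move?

Counting alone: the warden can take at most 1 across per trip to the dry ground, so moving all 8 needs at least 8 loaded trips out, with a return between consecutive ones — at least 15 crossings.
The safety rule pushes this higher. Following every safe sequence of crossings, the most of the 8 that can be at the dry ground as the punt arrives there on crossing 15 is 7 — never all 8.
So no plan with fewer than 17 crossings exists, and this one achieves 17:
1. Warden goes to the dry ground with the grain.  [the marsh camp: the cheese, the duck, the hen, the mouse, the rabbit, the terrier, the wolf | the dry ground: the grain]
2. Warden goes back to the marsh camp alone.  [the marsh camp: the cheese, the duck, the hen, the mouse, the rabbit, the terrier, the wolf | the dry ground: the grain]
3. Warden goes to the dry ground with the duck.  [the marsh camp: the cheese, the hen, the mouse, the rabbit, the terrier, the wolf | the dry ground: the duck, the grain]
4. Warden goes back to the marsh camp alone.  [the marsh camp: the cheese, the hen, the mouse, the rabbit, the terrier, the wolf | the dry ground: the duck, the grain]
5. Warden goes to the dry ground with the rabbit.  [the marsh camp: the cheese, the hen, the mouse, the terrier, the wolf | the dry ground: the duck, the grain, the rabbit]
6. Warden goes back to the marsh camp with the grain.  [the marsh camp: the cheese, the grain, the hen, the mouse, the terrier, the wolf | the dry ground: the duck, the rabbit]
7. Warden goes to the dry ground with the mouse.  [the marsh camp: the cheese, the grain, the hen, the terrier, the wolf | the dry ground: the duck, the mouse, the rabbit]
8. Warden goes back to the marsh camp alone.  [the marsh camp: the cheese, the grain, the hen, the terrier, the wolf | the dry ground: the duck, the mouse, the rabbit]
9. Warden goes to the dry ground with the cheese.  [the marsh camp: the grain, the hen, the terrier, the wolf | the dry ground: the cheese, the duck, the mouse, the rabbit]
10. Warden goes back to the marsh camp alone.  [the marsh camp: the grain, the hen, the terrier, the wolf | the dry ground: the cheese, the duck, the mouse, the rabbit]
11. Warden goes to the dry ground with the terrier.  [the marsh camp: the grain, the hen, the wolf | the dry ground: the cheese, the duck, the mouse, the rabbit, the terrier]
12. Warden goes back to the marsh camp alone.  [the marsh camp: the grain, the hen, the wolf | the dry ground: the cheese, the duck, the mouse, the rabbit, the terrier]
13. Warden goes to the dry ground with the wolf.  [the marsh camp: the grain, the hen | the dry ground: the cheese, the duck, the mouse, the rabbit, the terrier, the wolf]
14. Warden goes back to the marsh camp alone.  [the marsh camp: the grain, the hen | the dry ground: the cheese, the duck, the mouse, the rabbit, the terrier, the wolf]
15. Warden goes to the dry ground with the hen.  [the marsh camp: the grain | the dry ground: the cheese, the duck, the hen, the mouse, the rabbit, the terrier, the wolf]
16. Warden goes back to the marsh camp alone.  [the marsh camp: the grain | the dry ground: the cheese, the duck, the hen, the mouse, the rabbit, the terrier, the wolf]
17. Warden goes to the dry ground with the grain.  [the marsh camp: — | the dry ground: the cheese, the duck, the grain, the hen, the mouse, the rabbit, the terrier, the wolf]

17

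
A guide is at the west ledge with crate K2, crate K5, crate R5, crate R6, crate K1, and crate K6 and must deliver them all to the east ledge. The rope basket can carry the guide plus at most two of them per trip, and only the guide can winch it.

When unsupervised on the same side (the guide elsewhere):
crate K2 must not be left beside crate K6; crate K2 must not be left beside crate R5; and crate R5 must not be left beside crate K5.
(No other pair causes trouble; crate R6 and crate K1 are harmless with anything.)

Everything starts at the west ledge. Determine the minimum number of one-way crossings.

Counting alone: the guide can take at most 2 across per trip to the east ledge, so moving all 6 needs at least 3 loaded trips out, with a return between consecutive ones — at least 5 crossings.
The plan below uses exactly 5 crossings, so it is optimal:
1. Guide goes to the east ledge with crate K2 and crate K5.
2. Guide goes back to the west ledge alone.
3. Guide goes to the east ledge with crate K1 and crate R6.
4. Guide goes back to the west ledge alone.
5. Guide goes to the east ledge with crate K6 and crate R5.

5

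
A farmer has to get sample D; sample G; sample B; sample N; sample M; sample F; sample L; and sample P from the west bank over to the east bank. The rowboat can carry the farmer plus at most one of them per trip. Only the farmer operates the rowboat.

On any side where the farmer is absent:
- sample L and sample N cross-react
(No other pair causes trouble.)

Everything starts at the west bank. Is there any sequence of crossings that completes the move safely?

1. Farmer goes to the east bank with sample N.
2. Farmer goes back to the west bank alone.
3. Farmer goes to the east bank with sample D.
4. Farmer goes back to the west bank alone.
5. Farmer goes to the east bank with sample G.
6. Farmer goes back to the west bank alone.
7. Farmer goes to the east bank with sample B.
8. Farmer goes back to the west bank alone.
9. Farmer goes to the east bank with sample M.
10. Farmer goes back to the west bank alone.
11. Farmer goes to the east bank with sample F.
12. Farmer goes back to the west bank alone.
13. Farmer goes to the east bank with sample P.
14. Farmer goes back to the west bank alone.
15. Farmer goes to the east bank with sample L.

Yes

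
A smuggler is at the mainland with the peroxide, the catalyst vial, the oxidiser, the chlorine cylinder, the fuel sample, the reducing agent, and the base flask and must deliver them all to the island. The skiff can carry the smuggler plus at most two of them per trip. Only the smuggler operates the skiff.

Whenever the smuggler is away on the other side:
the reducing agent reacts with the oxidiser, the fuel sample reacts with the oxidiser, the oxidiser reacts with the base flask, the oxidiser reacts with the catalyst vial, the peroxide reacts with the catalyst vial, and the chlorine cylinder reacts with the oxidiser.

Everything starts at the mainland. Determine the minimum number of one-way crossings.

Counting alone: the smuggler can take at most 2 across per trip to the island, so moving all 7 needs at least 4 loaded trips out, with a return between consecutive ones — at least 7 crossings.
The safety rule pushes this higher. Following every safe sequence of crossings, the most of the 7 that can be at the island as the skiff arrives there on crossing 7 is 6 — never all 7.
So no plan with fewer than 9 crossings exists, and this one achieves 9:
1. Smuggler goes to the island with the oxidiser and the peroxide.  [the mainland: the base flask, the catalyst vial, the chlorine cylinder, the fuel sample, the reducing agent | the island: the oxidiser, the peroxide]
2. Smuggler goes back to the mainland alone.  [the mainland: the base flask, the catalyst vial, the chlorine cylinder, the fuel sample, the reducing agent | the island: the oxidiser, the peroxide]
3. Smuggler goes to the island with the catalyst vial and the chlorine cylinder.  [the mainland: the base flask, the fuel sample, the reducing agent | the island: the catalyst vial, the chlorine cylinder, the oxidiser, the peroxide]
4. Smuggler goes back to the mainland with the oxidiser and the peroxide.  [the mainland: the base flask, the fuel sample, the oxidiser, the peroxide, the reducing agent | the island: the catalyst vial, the chlorine cylinder]
5. Smuggler goes to the island with the fuel sample and the oxidiser.  [the mainland: the base flask, the peroxide, the reducing agent | the island: the catalyst vial, the chlorine cylinder, the fuel sample, the oxidiser]
6. Smuggler goes back to the mainland with the oxidiser.  [the mainland: the base flask, the oxidiser, the peroxide, the reducing agent | the island: the catalyst vial, the chlorine cylinder, the fuel sample]
7. Smuggler goes to the island with the base flask and the reducing agent.  [the mainland: the oxidiser, the peroxide | the island: the base flask, the catalyst vial, the chlorine cylinder, the fuel sample, the reducing agent]
8. Smuggler goes back to the mainland alone.  [the mainland: the oxidiser, the peroxide | the island: the base flask, the catalyst vial, the chlorine cylinder, the fuel sample, the reducing agent]
9. Smuggler goes to the island with the oxidiser and the peroxide.  [the mainland: — | the island: the base flask, the catalyst vial, the chlorine cylinder, the fuel sample, the oxidiser, the peroxide, the reducing agent]

9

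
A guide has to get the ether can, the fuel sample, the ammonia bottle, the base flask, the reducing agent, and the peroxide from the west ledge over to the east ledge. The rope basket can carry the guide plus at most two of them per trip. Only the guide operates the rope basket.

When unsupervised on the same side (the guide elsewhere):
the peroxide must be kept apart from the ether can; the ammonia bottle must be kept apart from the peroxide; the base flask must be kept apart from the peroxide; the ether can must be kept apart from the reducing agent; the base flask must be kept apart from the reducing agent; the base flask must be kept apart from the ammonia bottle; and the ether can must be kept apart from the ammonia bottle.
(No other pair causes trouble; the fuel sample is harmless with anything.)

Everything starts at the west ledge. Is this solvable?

Whatever the first load, the items left behind include a forbidden pair without the guide. No opening move is safe, so no plan exists.

No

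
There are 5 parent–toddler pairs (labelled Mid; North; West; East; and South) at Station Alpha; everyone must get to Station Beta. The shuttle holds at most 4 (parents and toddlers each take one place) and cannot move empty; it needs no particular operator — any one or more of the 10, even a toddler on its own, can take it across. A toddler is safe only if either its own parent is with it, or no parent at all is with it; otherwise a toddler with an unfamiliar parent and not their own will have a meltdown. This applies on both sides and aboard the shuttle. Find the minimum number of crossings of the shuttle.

7

Counting alone: each trip to Station Beta takes at most 4 across and each return brings at least 1 back, so after t trips out (and t−1 returns) at most 4t − (t−1) of the 10 are across; that first reaches 10 at t = 3, so at least 5 crossings are needed.
The safety rule pushes this higher. Following every safe sequence of crossings, the most of the 10 that can be at Station Beta as the shuttle arrives there on crossing 5 is 9 — never all 10.
So no plan with fewer than 7 crossings exists, and this one achieves 7:
1. parent Mid and toddler Mid cross → Station Beta.
2. parent Mid crosses ← Station Alpha.
3. toddler East, toddler North, toddler South, and toddler West cross → Station Beta.
4. toddler Mid crosses ← Station Alpha.
5. parent East, parent North, parent South, and parent West cross → Station Beta.
6. parent North and toddler North cross ← Station Alpha.
7. parent Mid, parent North, toddler Mid, and toddler North cross → Station Beta.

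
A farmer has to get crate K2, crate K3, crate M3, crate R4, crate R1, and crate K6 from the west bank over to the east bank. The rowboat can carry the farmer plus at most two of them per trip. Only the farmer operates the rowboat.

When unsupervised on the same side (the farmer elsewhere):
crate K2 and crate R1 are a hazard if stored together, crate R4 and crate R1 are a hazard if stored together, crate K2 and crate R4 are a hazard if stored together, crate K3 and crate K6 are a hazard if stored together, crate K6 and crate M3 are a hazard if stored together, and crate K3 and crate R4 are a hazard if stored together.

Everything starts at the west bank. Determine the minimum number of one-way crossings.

Whatever the first load, the items left behind include a forbidden pair without the farmer. No opening move is safe, so no plan exists.

impossible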